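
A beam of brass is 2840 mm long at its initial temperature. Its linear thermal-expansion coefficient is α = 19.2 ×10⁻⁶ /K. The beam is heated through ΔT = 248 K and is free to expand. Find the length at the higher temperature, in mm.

2853.5 mm

ΔL = α·L₀·ΔT = 19.2×10⁻⁶ × 2840 mm × 248.0 K = 13.5 mm.
L = L₀ + ΔL = 2840 + 13.5 = 2853.5 mm.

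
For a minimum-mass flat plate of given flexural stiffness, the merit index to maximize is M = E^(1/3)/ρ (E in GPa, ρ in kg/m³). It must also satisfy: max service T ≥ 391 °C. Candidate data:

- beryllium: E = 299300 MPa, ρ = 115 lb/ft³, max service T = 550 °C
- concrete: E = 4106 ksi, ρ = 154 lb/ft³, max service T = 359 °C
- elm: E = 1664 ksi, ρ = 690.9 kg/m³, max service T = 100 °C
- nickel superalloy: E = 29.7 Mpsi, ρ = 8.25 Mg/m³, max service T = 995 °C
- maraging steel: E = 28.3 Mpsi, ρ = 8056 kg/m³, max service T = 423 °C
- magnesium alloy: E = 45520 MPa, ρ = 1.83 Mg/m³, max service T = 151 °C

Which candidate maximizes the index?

Screen on constraints: max service T ≥ 391 °C. Survivors: beryllium, nickel superalloy, maraging steel.
After converting to SI:
  beryllium: E = 299.3 GPa, ρ = 1842 kg/m³
  nickel superalloy: E = 204.8 GPa, ρ = 8250 kg/m³
  maraging steel: E = 195.1 GPa, ρ = 8056 kg/m³
  beryllium: M = 3.63×10⁻³
  maraging steel: M = 0.720×10⁻³
  nickel superalloy: M = 0.714×10⁻³
The maximum is for beryllium.

beryllium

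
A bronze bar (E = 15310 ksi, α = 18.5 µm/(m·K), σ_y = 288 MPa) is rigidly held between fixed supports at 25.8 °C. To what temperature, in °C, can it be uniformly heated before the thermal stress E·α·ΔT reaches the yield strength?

E = 15310 ksi = 105.6 GPa.
E·α·ΔT = 288.0 MPa ⇒ ΔT = 288.0 / (105.6×10³ × 18.5×10⁻⁶) = 147.5 K.
T = 25.8 + 147.5 = 173.3 °C.

173 °C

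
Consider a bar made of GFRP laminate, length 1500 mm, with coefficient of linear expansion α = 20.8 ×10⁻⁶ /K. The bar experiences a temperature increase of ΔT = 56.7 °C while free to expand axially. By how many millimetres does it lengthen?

1.77 mm

ΔL = α·L₀·ΔT = 20.8×10⁻⁶ × 1500 mm × 56.70 K = 1.77 mm.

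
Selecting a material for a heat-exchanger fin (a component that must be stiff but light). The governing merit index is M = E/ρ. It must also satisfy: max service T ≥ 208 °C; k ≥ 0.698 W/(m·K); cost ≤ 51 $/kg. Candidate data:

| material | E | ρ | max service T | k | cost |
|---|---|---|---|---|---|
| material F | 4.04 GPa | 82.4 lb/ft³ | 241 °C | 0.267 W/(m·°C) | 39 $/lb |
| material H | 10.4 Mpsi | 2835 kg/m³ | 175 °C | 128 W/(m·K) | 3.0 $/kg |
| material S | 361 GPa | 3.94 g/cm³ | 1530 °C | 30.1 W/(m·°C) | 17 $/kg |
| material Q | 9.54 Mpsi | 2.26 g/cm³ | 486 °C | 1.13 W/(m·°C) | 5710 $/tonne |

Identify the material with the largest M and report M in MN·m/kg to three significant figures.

Screen on constraints: max service T ≥ 208 °C; k ≥ 0.698 W/(m·K); cost ≤ 51 $/kg. Survivors: material S, material Q.
Putting every candidate on a common basis:
  material S: E = 361.0 GPa, ρ = 3940 kg/m³
  material Q: E = 65.78 GPa, ρ = 2260 kg/m³
  material S: M = 91.6 MN·m/kg
  material Q: M = 29.1 MN·m/kg
Material S ranks first.

material S, M = 91.6 MN·m/kg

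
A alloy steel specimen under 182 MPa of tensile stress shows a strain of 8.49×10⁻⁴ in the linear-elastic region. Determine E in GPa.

214 GPa

E = σ/ε = 182 MPa / 8.49×10⁻⁴ = 214400 MPa = 214 GPa.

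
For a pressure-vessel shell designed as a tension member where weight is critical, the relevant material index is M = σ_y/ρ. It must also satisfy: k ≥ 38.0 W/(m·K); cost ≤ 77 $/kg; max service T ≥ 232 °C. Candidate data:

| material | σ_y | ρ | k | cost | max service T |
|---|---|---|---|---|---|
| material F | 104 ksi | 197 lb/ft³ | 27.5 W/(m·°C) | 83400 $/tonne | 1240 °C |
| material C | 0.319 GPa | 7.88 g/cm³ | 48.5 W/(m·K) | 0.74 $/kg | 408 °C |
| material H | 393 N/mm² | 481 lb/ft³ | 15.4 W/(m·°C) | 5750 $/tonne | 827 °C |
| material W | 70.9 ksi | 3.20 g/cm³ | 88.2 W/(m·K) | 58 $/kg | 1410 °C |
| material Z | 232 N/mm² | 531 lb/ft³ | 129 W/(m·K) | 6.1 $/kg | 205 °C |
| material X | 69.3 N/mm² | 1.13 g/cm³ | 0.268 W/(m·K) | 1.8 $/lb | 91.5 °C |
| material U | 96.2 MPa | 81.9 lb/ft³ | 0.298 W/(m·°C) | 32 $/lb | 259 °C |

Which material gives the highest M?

material W

Screen on constraints: k ≥ 38.0 W/(m·K); cost ≤ 77 $/kg; max service T ≥ 232 °C. Survivors: material C, material W.
After converting to SI:
  material C: σ_y = 319.0 MPa, ρ = 7880 kg/m³
  material W: σ_y = 488.8 MPa, ρ = 3200 kg/m³
  material W: M = 153 kN·m/kg
  material C: M = 40.5 kN·m/kg
Highest index: material W.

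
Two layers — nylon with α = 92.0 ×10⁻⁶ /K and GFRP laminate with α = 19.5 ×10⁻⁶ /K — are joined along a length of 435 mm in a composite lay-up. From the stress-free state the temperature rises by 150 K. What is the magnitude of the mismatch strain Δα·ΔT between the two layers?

0.0109

Δα = |92.0 − 19.5|×10⁻⁶/K = 72.5×10⁻⁶/K.
Mismatch strain = Δα·ΔT = 72.5×10⁻⁶ × 150.0 = 0.0109.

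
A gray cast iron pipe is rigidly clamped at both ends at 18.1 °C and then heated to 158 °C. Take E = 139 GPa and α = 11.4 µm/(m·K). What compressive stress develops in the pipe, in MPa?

222 MPa

ΔT = 139.9 K. Constrained thermal stress σ = E·α·ΔT = 139.0×10³ MPa × 11.4×10⁻⁶ × 139.9 = 222 MPa (compressive).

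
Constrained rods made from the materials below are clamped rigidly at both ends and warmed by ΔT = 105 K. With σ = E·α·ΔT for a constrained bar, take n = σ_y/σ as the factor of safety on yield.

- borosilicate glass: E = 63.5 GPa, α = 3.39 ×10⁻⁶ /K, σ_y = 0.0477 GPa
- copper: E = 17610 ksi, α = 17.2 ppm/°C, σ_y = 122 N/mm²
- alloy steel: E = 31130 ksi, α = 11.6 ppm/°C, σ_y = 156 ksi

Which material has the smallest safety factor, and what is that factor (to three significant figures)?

copper, n = 0.556

Converting E to GPa, α to ×10⁻⁶/K, σ_y to MPa, then σ and n for each:
  borosilicate glass: E = 63.50, α = 3.39, σ_y = 47.70 → σ = 22.6 MPa, n = 2.11
  copper: E = 121.4, α = 17.2, σ_y = 122.0 → σ = 219 MPa, n = 0.556
  alloy steel: E = 214.6, α = 11.6, σ_y = 1076 → σ = 261 MPa, n = 4.11
The minimum is copper at n = 0.556.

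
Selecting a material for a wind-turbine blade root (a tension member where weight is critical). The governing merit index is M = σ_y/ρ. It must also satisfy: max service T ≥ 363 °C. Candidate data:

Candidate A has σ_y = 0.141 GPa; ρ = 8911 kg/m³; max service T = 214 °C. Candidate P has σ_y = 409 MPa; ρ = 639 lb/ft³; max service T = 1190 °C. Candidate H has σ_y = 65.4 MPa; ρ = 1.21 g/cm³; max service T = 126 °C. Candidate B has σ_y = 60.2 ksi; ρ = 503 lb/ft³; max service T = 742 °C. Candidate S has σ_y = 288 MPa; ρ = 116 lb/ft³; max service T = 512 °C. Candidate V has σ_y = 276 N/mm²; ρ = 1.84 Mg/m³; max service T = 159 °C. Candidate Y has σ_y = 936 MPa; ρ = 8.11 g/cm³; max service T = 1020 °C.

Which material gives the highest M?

candidate S

Screen on constraints: max service T ≥ 363 °C. Survivors: candidate P, candidate B, candidate S, candidate Y.
In SI units:
  candidate P: σ_y = 409.0 MPa, ρ = 10240 kg/m³
  candidate B: σ_y = 415.1 MPa, ρ = 8057 kg/m³
  candidate S: σ_y = 288.0 MPa, ρ = 1858 kg/m³
  candidate Y: σ_y = 936.0 MPa, ρ = 8110 kg/m³
  candidate S: M = 155 kN·m/kg
  candidate Y: M = 115 kN·m/kg
  candidate B: M = 51.5 kN·m/kg
  candidate P: M = 40.0 kN·m/kg
Candidate S ranks first.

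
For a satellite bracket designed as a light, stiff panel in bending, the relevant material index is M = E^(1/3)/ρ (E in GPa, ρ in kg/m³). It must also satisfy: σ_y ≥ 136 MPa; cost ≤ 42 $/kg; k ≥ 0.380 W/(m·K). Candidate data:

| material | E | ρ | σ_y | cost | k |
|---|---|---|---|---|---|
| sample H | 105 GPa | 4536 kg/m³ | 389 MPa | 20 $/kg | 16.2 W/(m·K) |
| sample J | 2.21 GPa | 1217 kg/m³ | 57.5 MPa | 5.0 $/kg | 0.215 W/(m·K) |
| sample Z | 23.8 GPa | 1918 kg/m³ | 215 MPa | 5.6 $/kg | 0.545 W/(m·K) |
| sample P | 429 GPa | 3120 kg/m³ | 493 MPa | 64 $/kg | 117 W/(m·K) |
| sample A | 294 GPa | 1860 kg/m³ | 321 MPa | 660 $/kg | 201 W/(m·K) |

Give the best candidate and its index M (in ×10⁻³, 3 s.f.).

sample Z, M = 1.50×10⁻³

Screen on constraints: σ_y ≥ 136 MPa; cost ≤ 42 $/kg; k ≥ 0.380 W/(m·K). Survivors: sample H, sample Z.
Evaluate M for each candidate:
  sample Z: M = 1.50×10⁻³
  sample H: M = 1.04×10⁻³
The maximum is for sample Z.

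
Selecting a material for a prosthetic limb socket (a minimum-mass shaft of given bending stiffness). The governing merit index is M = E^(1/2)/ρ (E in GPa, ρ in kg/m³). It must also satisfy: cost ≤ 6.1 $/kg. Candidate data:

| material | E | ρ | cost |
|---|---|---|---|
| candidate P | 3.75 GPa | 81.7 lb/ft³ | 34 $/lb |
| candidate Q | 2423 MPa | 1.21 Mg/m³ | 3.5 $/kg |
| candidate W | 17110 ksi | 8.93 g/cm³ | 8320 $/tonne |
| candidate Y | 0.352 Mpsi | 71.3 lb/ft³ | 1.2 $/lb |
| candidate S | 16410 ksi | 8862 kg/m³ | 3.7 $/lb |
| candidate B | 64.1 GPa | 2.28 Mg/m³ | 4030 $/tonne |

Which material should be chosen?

candidate B

Screen on constraints: cost ≤ 6.1 $/kg. Survivors: candidate Q, candidate Y, candidate B.
Normalizing units and computing the index:
  candidate Q: E = 2.423 GPa, ρ = 1210 kg/m³
  candidate Y: E = 2.427 GPa, ρ = 1142 kg/m³
  candidate B: E = 64.10 GPa, ρ = 2280 kg/m³
  candidate B: M = 3.51×10⁻³
  candidate Y: M = 1.36×10⁻³
  candidate Q: M = 1.29×10⁻³
Highest index: candidate B.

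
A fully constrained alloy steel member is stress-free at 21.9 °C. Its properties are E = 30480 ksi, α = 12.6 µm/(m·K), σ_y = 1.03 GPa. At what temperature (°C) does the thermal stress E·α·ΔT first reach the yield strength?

411 °C

E = 30480 ksi = 210.2 GPa.
σ_y = 1.03 GPa = 1030 MPa.
E·α·ΔT = 1030 MPa ⇒ ΔT = 1030 / (210.2×10³ × 12.6×10⁻⁶) = 389.0 K.
T = 21.9 + 389.0 = 410.9 °C.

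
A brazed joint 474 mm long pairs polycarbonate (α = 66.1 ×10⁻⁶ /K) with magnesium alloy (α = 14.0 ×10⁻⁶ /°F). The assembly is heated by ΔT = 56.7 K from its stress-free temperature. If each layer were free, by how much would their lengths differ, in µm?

1100 µm

magnesium alloy: α = 14.0×10⁻⁶/°F × 9/5 = 25.2×10⁻⁶/K.
Δα = |66.1 − 25.2|×10⁻⁶/K = 40.9×10⁻⁶/K.
ΔL_mismatch = Δα·L·ΔT = 40.9×10⁻⁶ × 474.0 mm × 56.7 K = 1100 µm.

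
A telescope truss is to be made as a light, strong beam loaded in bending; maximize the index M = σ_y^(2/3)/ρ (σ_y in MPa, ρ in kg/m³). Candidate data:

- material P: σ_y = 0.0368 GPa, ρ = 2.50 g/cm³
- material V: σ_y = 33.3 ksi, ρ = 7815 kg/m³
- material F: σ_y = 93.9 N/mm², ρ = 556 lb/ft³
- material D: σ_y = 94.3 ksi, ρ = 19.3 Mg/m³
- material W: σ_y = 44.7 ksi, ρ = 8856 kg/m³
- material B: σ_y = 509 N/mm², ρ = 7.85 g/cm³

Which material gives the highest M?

material B

Convert each candidate to consistent units, then evaluate M:
  material P: σ_y = 36.80 MPa, ρ = 2500 kg/m³
  material V: σ_y = 229.6 MPa, ρ = 7815 kg/m³
  material F: σ_y = 93.90 MPa, ρ = 8906 kg/m³
  material D: σ_y = 650.2 MPa, ρ = 19300 kg/m³
  material W: σ_y = 308.2 MPa, ρ = 8856 kg/m³
  material B: σ_y = 509.0 MPa, ρ = 7850 kg/m³
  material B: M = 8.12×10⁻³
  material W: M = 5.15×10⁻³
  material V: M = 4.80×10⁻³
  material P: M = 4.43×10⁻³
  material D: M = 3.89×10⁻³
  material F: M = 2.32×10⁻³
Material B ranks first.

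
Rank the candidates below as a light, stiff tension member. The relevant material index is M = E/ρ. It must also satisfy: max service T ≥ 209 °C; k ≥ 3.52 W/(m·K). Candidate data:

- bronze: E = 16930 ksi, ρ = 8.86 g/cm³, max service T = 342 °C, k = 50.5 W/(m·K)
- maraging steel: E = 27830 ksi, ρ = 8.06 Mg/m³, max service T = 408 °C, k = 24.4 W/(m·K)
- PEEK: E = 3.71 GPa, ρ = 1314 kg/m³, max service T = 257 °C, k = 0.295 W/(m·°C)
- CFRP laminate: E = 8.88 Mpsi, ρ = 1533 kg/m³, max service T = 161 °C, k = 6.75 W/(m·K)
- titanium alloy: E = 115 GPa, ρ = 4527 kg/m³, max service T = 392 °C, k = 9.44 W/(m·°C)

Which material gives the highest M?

titanium alloy

Screen on constraints: max service T ≥ 209 °C; k ≥ 3.52 W/(m·K). Survivors: bronze, maraging steel, titanium alloy.
In SI units:
  bronze: E = 116.7 GPa, ρ = 8860 kg/m³
  maraging steel: E = 191.9 GPa, ρ = 8060 kg/m³
  titanium alloy: E = 115.0 GPa, ρ = 4527 kg/m³
  titanium alloy: M = 25.4 MN·m/kg
  maraging steel: M = 23.8 MN·m/kg
  bronze: M = 13.2 MN·m/kg
The maximum is for titanium alloy.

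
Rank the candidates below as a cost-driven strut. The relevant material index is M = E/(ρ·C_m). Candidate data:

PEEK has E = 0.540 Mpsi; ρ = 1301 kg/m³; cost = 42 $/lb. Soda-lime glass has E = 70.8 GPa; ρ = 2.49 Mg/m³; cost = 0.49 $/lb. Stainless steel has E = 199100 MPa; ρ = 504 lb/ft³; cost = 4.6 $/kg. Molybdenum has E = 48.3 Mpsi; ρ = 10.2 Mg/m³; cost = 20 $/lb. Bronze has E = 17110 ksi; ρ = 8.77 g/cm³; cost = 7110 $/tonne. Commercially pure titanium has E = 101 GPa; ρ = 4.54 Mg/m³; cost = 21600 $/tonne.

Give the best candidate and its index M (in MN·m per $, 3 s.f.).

soda-lime glass, M = 26.3 MN·m per $

Convert each candidate to consistent units, then evaluate M:
  PEEK: E = 3.723 GPa, ρ = 1301 kg/m³, cost = 92.59 $/kg
  soda-lime glass: E = 70.80 GPa, ρ = 2490 kg/m³, cost = 1.080 $/kg
  stainless steel: E = 199.1 GPa, ρ = 8073 kg/m³, cost = 4.600 $/kg
  molybdenum: E = 333.0 GPa, ρ = 10200 kg/m³, cost = 44.09 $/kg
  bronze: E = 118.0 GPa, ρ = 8770 kg/m³, cost = 7.110 $/kg
  commercially pure titanium: E = 101.0 GPa, ρ = 4540 kg/m³, cost = 21.60 $/kg
  soda-lime glass: M = 26.3 MN·m per $
  stainless steel: M = 5.36 MN·m per $
  bronze: M = 1.89 MN·m per $
  commercially pure titanium: M = 1.03 MN·m per $
  molybdenum: M = 0.740 MN·m per $
  PEEK: M = 0.0309 MN·m per $
Soda-lime glass ranks first.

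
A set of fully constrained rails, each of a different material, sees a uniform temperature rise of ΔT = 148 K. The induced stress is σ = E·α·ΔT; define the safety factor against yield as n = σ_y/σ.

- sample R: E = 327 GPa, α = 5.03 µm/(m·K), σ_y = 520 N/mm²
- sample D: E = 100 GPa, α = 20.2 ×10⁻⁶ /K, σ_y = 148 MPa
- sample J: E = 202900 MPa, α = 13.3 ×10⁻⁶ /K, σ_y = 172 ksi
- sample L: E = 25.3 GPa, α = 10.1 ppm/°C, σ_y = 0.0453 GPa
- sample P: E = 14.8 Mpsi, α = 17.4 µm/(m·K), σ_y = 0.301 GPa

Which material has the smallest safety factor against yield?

sample D

In consistent units (E in GPa, α in ×10⁻⁶/K, σ_y in MPa):
  sample R: E = 327.0, α = 5.03, σ_y = 520.0 → σ = 243 MPa, n = 2.14
  sample D: E = 100.0, α = 20.2, σ_y = 148.0 → σ = 299 MPa, n = 0.495
  sample J: E = 202.9, α = 13.3, σ_y = 1186 → σ = 399 MPa, n = 2.97
  sample L: E = 25.30, α = 10.1, σ_y = 45.30 → σ = 37.8 MPa, n = 1.20
  sample P: E = 102.0, α = 17.4, σ_y = 301.0 → σ = 263 MPa, n = 1.15
The minimum is sample D at n = 0.495.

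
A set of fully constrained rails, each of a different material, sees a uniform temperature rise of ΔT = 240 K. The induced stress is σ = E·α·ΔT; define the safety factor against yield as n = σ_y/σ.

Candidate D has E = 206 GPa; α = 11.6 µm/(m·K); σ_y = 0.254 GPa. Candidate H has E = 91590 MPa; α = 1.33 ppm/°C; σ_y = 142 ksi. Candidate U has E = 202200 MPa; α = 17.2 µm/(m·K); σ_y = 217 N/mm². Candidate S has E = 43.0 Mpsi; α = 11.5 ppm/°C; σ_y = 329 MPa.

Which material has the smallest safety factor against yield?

Converting E to GPa, α to ×10⁻⁶/K, σ_y to MPa, then σ and n for each:
  candidate D: E = 206.0, α = 11.6, σ_y = 254.0 → σ = 574 MPa, n = 0.443
  candidate H: E = 91.59, α = 1.33, σ_y = 979.1 → σ = 29.2 MPa, n = 33.5
  candidate U: E = 202.2, α = 17.2, σ_y = 217.0 → σ = 835 MPa, n = 0.260
  candidate S: E = 296.5, α = 11.5, σ_y = 329.0 → σ = 818 MPa, n = 0.402
Candidate U has the lowest safety factor, n = 0.260.

candidate U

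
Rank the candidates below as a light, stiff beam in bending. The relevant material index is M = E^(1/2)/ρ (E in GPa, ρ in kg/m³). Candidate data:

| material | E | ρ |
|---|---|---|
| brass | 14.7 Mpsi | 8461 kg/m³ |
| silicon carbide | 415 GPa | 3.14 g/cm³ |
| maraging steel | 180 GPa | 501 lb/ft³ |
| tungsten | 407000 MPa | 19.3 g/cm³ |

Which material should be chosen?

silicon carbide

Convert each candidate to consistent units, then evaluate M:
  brass: E = 101.4 GPa, ρ = 8461 kg/m³
  silicon carbide: E = 415.0 GPa, ρ = 3140 kg/m³
  maraging steel: E = 180.0 GPa, ρ = 8025 kg/m³
  tungsten: E = 407.0 GPa, ρ = 19300 kg/m³
  silicon carbide: M = 6.49×10⁻³
  maraging steel: M = 1.67×10⁻³
  brass: M = 1.19×10⁻³
  tungsten: M = 1.05×10⁻³
Silicon carbide has the largest M.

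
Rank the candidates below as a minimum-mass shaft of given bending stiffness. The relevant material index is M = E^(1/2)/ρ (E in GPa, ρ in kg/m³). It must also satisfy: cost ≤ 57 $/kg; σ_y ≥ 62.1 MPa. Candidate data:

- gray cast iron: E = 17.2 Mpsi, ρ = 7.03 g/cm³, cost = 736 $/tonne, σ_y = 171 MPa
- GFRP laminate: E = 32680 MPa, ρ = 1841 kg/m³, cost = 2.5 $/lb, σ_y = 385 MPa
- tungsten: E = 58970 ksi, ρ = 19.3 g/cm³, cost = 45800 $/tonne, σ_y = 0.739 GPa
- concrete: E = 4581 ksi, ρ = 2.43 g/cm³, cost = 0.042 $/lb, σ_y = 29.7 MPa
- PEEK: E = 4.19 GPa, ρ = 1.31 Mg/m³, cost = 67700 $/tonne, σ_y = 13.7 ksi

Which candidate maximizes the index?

GFRP laminate

Screen on constraints: cost ≤ 57 $/kg; σ_y ≥ 62.1 MPa. Survivors: gray cast iron, GFRP laminate, tungsten.
Convert each candidate to consistent units, then evaluate M:
  gray cast iron: E = 118.6 GPa, ρ = 7030 kg/m³
  GFRP laminate: E = 32.68 GPa, ρ = 1841 kg/m³
  tungsten: E = 406.6 GPa, ρ = 19300 kg/m³
  GFRP laminate: M = 3.11×10⁻³
  gray cast iron: M = 1.55×10⁻³
  tungsten: M = 1.04×10⁻³
The maximum is for GFRP laminate.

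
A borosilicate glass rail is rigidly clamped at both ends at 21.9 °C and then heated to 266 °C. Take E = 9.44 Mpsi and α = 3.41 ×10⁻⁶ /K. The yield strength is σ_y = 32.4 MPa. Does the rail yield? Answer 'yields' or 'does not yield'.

E = 9.44 Mpsi = 65.09 GPa.
ΔT = 244.1 K. Constrained thermal stress σ = E·α·ΔT = 65.09×10³ MPa × 3.41×10⁻⁶ × 244.1 = 54.2 MPa (compressive).
Compare to σ_y = 32.4 MPa: σ ≥ σ_y, so it yields.

yields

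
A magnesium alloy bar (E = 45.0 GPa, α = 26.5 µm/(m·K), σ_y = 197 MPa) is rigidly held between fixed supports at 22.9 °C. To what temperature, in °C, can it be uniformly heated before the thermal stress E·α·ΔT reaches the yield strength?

188 °C

E·α·ΔT = 197.0 MPa ⇒ ΔT = 197.0 / (45.00×10³ × 26.5×10⁻⁶) = 165.2 K.
T = 22.9 + 165.2 = 188.1 °C.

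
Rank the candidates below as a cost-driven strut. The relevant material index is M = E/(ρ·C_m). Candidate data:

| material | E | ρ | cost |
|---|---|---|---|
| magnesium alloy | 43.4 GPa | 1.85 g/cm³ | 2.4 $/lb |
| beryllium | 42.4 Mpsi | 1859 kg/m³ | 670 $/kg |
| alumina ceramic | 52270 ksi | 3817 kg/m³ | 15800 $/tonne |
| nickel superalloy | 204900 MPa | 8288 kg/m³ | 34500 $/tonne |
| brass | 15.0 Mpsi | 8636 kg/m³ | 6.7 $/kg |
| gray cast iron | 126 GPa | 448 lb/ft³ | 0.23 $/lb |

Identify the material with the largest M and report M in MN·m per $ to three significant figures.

gray cast iron, M = 34.6 MN·m per $

Convert each candidate to consistent units, then evaluate M:
  magnesium alloy: E = 43.40 GPa, ρ = 1850 kg/m³, cost = 5.291 $/kg
  beryllium: E = 292.3 GPa, ρ = 1859 kg/m³, cost = 670.0 $/kg
  alumina ceramic: E = 360.4 GPa, ρ = 3817 kg/m³, cost = 15.80 $/kg
  nickel superalloy: E = 204.9 GPa, ρ = 8288 kg/m³, cost = 34.50 $/kg
  brass: E = 103.4 GPa, ρ = 8636 kg/m³, cost = 6.700 $/kg
  gray cast iron: E = 126.0 GPa, ρ = 7176 kg/m³, cost = 0.5071 $/kg
  gray cast iron: M = 34.6 MN·m per $
  alumina ceramic: M = 5.98 MN·m per $
  magnesium alloy: M = 4.43 MN·m per $
  brass: M = 1.79 MN·m per $
  nickel superalloy: M = 0.717 MN·m per $
  beryllium: M = 0.235 MN·m per $
Highest index: gray cast iron.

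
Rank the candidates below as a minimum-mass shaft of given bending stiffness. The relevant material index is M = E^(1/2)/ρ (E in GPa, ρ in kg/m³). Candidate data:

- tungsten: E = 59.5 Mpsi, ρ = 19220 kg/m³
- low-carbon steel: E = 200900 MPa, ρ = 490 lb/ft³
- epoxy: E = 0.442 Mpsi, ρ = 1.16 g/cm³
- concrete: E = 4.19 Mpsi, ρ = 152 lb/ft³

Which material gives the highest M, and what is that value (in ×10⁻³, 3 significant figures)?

In SI units:
  tungsten: E = 410.2 GPa, ρ = 19220 kg/m³
  low-carbon steel: E = 200.9 GPa, ρ = 7849 kg/m³
  epoxy: E = 3.047 GPa, ρ = 1160 kg/m³
  concrete: E = 28.89 GPa, ρ = 2435 kg/m³
  concrete: M = 2.21×10⁻³
  low-carbon steel: M = 1.81×10⁻³
  epoxy: M = 1.50×10⁻³
  tungsten: M = 1.05×10⁻³
Highest index: concrete.

concrete, M = 2.21×10⁻³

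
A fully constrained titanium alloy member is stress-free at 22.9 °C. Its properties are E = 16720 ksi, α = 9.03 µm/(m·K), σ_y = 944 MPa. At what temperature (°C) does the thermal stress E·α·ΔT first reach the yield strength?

E = 16720 ksi = 115.3 GPa.
E·α·ΔT = 944.0 MPa ⇒ ΔT = 944.0 / (115.3×10³ × 9.03×10⁻⁶) = 906.8 K.
T = 22.9 + 906.8 = 929.7 °C.

930 °C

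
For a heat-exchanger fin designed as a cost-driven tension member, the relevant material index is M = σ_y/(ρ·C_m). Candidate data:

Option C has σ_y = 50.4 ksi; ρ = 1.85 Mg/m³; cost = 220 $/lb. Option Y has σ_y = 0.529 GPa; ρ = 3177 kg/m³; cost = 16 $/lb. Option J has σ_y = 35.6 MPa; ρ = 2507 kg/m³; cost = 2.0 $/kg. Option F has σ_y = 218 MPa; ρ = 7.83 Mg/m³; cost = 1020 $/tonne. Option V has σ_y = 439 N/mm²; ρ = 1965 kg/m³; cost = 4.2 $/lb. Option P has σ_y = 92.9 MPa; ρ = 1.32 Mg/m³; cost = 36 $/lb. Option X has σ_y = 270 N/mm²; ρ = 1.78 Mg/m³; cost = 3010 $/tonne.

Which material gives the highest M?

Putting every candidate on a common basis:
  option C: σ_y = 347.5 MPa, ρ = 1850 kg/m³, cost = 485.0 $/kg
  option Y: σ_y = 529.0 MPa, ρ = 3177 kg/m³, cost = 35.27 $/kg
  option J: σ_y = 35.60 MPa, ρ = 2507 kg/m³, cost = 2.000 $/kg
  option F: σ_y = 218.0 MPa, ρ = 7830 kg/m³, cost = 1.020 $/kg
  option V: σ_y = 439.0 MPa, ρ = 1965 kg/m³, cost = 9.259 $/kg
  option P: σ_y = 92.90 MPa, ρ = 1320 kg/m³, cost = 79.37 $/kg
  option X: σ_y = 270.0 MPa, ρ = 1780 kg/m³, cost = 3.010 $/kg
  option X: M = 50.4 kN·m per $
  option F: M = 27.3 kN·m per $
  option V: M = 24.1 kN·m per $
  option J: M = 7.10 kN·m per $
  option Y: M = 4.72 kN·m per $
  option P: M = 0.887 kN·m per $
  option C: M = 0.387 kN·m per $
The maximum is for option X.

option X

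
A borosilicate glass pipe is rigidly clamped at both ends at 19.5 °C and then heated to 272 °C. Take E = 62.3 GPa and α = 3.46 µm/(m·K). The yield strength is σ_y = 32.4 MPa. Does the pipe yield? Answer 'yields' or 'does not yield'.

yields

ΔT = 252.5 K. Constrained thermal stress σ = E·α·ΔT = 62.30×10³ MPa × 3.46×10⁻⁶ × 252.5 = 54.4 MPa (compressive).
Compare to σ_y = 32.4 MPa: σ ≥ σ_y, so it yields.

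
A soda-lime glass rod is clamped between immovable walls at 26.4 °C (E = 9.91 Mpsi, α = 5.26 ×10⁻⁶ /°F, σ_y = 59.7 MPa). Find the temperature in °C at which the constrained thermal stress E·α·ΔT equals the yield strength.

E = 9.91 Mpsi = 68.33 GPa.
α = 5.26×10⁻⁶/°F × 9/5 = 9.47×10⁻⁶/K.
E·α·ΔT = 59.70 MPa ⇒ ΔT = 59.70 / (68.33×10³ × 9.47×10⁻⁶) = 92.28 K.
T = 26.4 + 92.28 = 118.7 °C.

119 °C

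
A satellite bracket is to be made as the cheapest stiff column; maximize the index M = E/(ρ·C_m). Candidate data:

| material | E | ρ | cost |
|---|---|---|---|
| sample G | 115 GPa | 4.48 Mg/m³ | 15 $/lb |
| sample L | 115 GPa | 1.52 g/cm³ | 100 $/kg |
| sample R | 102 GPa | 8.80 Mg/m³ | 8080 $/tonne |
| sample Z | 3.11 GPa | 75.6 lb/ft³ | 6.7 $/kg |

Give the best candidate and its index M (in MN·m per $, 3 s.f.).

sample R, M = 1.43 MN·m per $

After converting to SI:
  sample G: E = 115.0 GPa, ρ = 4480 kg/m³, cost = 33.07 $/kg
  sample L: E = 115.0 GPa, ρ = 1520 kg/m³, cost = 100.0 $/kg
  sample R: E = 102.0 GPa, ρ = 8800 kg/m³, cost = 8.080 $/kg
  sample Z: E = 3.110 GPa, ρ = 1211 kg/m³, cost = 6.700 $/kg
  sample R: M = 1.43 MN·m per $
  sample G: M = 0.776 MN·m per $
  sample L: M = 0.757 MN·m per $
  sample Z: M = 0.383 MN·m per $
Sample R has the largest M.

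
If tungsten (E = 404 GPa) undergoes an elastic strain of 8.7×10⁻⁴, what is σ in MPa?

351 MPa

σ = E·ε = 404000 MPa × 8.7×10⁻⁴ = 351 MPa.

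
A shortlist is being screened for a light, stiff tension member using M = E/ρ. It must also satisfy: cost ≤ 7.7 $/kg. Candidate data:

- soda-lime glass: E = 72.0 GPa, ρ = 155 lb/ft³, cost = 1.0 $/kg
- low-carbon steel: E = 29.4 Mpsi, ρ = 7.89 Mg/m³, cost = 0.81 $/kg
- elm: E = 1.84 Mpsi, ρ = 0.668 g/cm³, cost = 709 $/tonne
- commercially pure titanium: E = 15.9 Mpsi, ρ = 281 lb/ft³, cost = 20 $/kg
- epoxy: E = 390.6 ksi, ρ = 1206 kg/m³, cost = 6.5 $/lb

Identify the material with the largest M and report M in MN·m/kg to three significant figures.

soda-lime glass, M = 29.0 MN·m/kg

Screen on constraints: cost ≤ 7.7 $/kg. Survivors: soda-lime glass, low-carbon steel, elm.
In SI units:
  soda-lime glass: E = 72.00 GPa, ρ = 2483 kg/m³
  low-carbon steel: E = 202.7 GPa, ρ = 7890 kg/m³
  elm: E = 12.69 GPa, ρ = 668.0 kg/m³
  soda-lime glass: M = 29.0 MN·m/kg
  low-carbon steel: M = 25.7 MN·m/kg
  elm: M = 19.0 MN·m/kg
Soda-lime glass ranks first.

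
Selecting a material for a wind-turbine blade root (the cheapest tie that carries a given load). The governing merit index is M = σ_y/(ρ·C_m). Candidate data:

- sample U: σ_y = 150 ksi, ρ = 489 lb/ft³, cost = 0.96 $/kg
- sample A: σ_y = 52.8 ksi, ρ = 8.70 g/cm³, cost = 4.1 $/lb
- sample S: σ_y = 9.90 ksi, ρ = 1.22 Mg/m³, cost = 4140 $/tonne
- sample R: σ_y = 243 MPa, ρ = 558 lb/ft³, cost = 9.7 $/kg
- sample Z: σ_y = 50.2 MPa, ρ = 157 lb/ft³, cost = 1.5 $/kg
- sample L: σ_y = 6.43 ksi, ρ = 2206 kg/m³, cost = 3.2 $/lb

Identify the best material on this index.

sample U

Normalizing units and computing the index:
  sample U: σ_y = 1034 MPa, ρ = 7833 kg/m³, cost = 0.9600 $/kg
  sample A: σ_y = 364.0 MPa, ρ = 8700 kg/m³, cost = 9.039 $/kg
  sample S: σ_y = 68.26 MPa, ρ = 1220 kg/m³, cost = 4.140 $/kg
  sample R: σ_y = 243.0 MPa, ρ = 8938 kg/m³, cost = 9.700 $/kg
  sample Z: σ_y = 50.20 MPa, ρ = 2515 kg/m³, cost = 1.500 $/kg
  sample L: σ_y = 44.33 MPa, ρ = 2206 kg/m³, cost = 7.055 $/kg
  sample U: M = 138 kN·m per $
  sample S: M = 13.5 kN·m per $
  sample Z: M = 13.3 kN·m per $
  sample A: M = 4.63 kN·m per $
  sample L: M = 2.85 kN·m per $
  sample R: M = 2.80 kN·m per $
Sample U has the largest M.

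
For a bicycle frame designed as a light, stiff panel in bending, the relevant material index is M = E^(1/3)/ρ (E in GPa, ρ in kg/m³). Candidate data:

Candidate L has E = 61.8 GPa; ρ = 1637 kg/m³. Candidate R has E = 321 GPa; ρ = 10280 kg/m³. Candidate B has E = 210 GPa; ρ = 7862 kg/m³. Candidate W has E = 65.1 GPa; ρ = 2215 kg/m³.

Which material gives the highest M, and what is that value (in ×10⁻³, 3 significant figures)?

candidate L, M = 2.42×10⁻³

Evaluate M for each candidate:
  candidate L: M = 2.42×10⁻³
  candidate W: M = 1.82×10⁻³
  candidate B: M = 0.756×10⁻³
  candidate R: M = 0.666×10⁻³
Candidate L ranks first.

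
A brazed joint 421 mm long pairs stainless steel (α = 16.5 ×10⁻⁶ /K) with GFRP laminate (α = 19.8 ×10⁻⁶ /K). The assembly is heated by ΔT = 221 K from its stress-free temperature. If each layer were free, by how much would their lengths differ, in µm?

307 µm

Δα = |16.5 − 19.8|×10⁻⁶/K = 3.30×10⁻⁶/K.
ΔL_mismatch = Δα·L·ΔT = 3.30×10⁻⁶ × 421.0 mm × 221.0 K = 307 µm.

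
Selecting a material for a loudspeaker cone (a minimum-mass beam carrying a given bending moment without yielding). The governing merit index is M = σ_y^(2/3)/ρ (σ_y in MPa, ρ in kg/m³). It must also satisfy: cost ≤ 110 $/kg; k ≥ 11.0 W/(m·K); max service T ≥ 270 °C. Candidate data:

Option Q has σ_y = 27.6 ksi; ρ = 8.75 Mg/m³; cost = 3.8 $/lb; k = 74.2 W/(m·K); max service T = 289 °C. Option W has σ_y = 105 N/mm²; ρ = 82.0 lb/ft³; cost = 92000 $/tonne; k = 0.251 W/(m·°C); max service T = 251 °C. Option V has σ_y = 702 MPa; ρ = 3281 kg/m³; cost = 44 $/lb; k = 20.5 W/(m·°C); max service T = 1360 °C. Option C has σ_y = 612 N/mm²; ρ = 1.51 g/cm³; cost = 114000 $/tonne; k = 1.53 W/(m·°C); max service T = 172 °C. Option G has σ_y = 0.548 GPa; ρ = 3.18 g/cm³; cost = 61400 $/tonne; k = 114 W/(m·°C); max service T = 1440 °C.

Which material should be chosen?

option V

Screen on constraints: cost ≤ 110 $/kg; k ≥ 11.0 W/(m·K); max service T ≥ 270 °C. Survivors: option Q, option V, option G.
In SI units:
  option Q: σ_y = 190.3 MPa, ρ = 8750 kg/m³
  option V: σ_y = 702.0 MPa, ρ = 3281 kg/m³
  option G: σ_y = 548.0 MPa, ρ = 3180 kg/m³
  option V: M = 24.1×10⁻³
  option G: M = 21.1×10⁻³
  option Q: M = 3.78×10⁻³
Option V has the largest M.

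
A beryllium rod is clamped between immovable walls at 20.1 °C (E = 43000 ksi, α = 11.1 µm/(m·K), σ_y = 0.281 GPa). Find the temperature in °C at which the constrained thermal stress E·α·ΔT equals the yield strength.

E = 43000 ksi = 296.5 GPa.
σ_y = 0.281 GPa = 281.0 MPa.
E·α·ΔT = 281.0 MPa ⇒ ΔT = 281.0 / (296.5×10³ × 11.1×10⁻⁶) = 85.39 K.
T = 20.1 + 85.39 = 105.5 °C.

105 °C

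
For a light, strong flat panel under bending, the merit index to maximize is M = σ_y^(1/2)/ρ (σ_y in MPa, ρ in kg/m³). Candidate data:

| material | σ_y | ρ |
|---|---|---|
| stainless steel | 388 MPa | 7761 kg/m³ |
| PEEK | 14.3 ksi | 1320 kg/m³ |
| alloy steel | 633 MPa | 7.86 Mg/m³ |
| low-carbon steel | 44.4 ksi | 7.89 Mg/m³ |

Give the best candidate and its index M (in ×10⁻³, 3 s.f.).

PEEK, M = 7.52×10⁻³

Convert each candidate to consistent units, then evaluate M:
  stainless steel: σ_y = 388.0 MPa, ρ = 7761 kg/m³
  PEEK: σ_y = 98.60 MPa, ρ = 1320 kg/m³
  alloy steel: σ_y = 633.0 MPa, ρ = 7860 kg/m³
  low-carbon steel: σ_y = 306.1 MPa, ρ = 7890 kg/m³
  PEEK: M = 7.52×10⁻³
  alloy steel: M = 3.20×10⁻³
  stainless steel: M = 2.54×10⁻³
  low-carbon steel: M = 2.22×10⁻³
PEEK ranks first.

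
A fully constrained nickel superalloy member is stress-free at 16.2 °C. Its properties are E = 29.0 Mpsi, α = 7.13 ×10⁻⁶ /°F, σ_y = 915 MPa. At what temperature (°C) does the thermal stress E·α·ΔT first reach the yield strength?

373 °C

E = 29.0 Mpsi = 199.9 GPa.
α = 7.13×10⁻⁶/°F × 9/5 = 12.8×10⁻⁶/K.
E·α·ΔT = 915.0 MPa ⇒ ΔT = 915.0 / (199.9×10³ × 12.8×10⁻⁶) = 356.6 K.
T = 16.2 + 356.6 = 372.8 °C.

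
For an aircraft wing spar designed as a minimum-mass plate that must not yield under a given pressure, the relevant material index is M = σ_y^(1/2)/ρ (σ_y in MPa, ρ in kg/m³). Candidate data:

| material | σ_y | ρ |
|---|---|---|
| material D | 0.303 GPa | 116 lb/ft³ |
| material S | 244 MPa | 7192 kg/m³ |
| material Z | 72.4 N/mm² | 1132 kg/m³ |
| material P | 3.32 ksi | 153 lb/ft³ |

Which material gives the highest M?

material D

Putting every candidate on a common basis:
  material D: σ_y = 303.0 MPa, ρ = 1858 kg/m³
  material S: σ_y = 244.0 MPa, ρ = 7192 kg/m³
  material Z: σ_y = 72.40 MPa, ρ = 1132 kg/m³
  material P: σ_y = 22.89 MPa, ρ = 2451 kg/m³
  material D: M = 9.37×10⁻³
  material Z: M = 7.52×10⁻³
  material S: M = 2.17×10⁻³
  material P: M = 1.95×10⁻³
Material D ranks first.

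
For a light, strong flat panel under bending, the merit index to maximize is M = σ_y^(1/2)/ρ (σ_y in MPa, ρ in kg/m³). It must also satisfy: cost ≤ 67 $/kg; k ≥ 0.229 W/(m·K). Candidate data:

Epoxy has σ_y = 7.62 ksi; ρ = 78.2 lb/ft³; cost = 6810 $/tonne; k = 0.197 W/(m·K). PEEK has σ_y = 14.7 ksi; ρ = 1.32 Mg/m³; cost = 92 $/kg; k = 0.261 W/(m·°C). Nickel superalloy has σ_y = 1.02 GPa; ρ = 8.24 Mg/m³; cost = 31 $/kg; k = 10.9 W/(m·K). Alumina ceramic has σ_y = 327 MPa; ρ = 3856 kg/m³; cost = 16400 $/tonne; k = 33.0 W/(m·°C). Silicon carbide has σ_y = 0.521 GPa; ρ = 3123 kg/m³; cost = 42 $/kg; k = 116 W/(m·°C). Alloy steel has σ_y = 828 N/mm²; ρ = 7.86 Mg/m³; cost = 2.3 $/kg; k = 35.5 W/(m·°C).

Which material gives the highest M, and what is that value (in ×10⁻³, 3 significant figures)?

Screen on constraints: cost ≤ 67 $/kg; k ≥ 0.229 W/(m·K). Survivors: nickel superalloy, alumina ceramic, silicon carbide, alloy steel.
In SI units:
  nickel superalloy: σ_y = 1020 MPa, ρ = 8240 kg/m³
  alumina ceramic: σ_y = 327.0 MPa, ρ = 3856 kg/m³
  silicon carbide: σ_y = 521.0 MPa, ρ = 3123 kg/m³
  alloy steel: σ_y = 828.0 MPa, ρ = 7860 kg/m³
  silicon carbide: M = 7.31×10⁻³
  alumina ceramic: M = 4.69×10⁻³
  nickel superalloy: M = 3.88×10⁻³
  alloy steel: M = 3.66×10⁻³
The maximum is for silicon carbide.

silicon carbide, M = 7.31×10⁻³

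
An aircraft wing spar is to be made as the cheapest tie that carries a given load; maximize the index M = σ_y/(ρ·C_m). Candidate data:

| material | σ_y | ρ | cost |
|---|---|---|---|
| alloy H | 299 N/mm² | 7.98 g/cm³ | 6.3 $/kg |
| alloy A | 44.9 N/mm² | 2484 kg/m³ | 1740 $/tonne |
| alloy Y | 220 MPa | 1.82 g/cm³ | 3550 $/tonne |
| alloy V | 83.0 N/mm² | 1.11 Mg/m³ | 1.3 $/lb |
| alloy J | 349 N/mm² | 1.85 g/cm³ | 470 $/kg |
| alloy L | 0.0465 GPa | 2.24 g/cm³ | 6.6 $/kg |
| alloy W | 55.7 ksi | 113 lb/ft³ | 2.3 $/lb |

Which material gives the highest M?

alloy W

Normalizing units and computing the index:
  alloy H: σ_y = 299.0 MPa, ρ = 7980 kg/m³, cost = 6.300 $/kg
  alloy A: σ_y = 44.90 MPa, ρ = 2484 kg/m³, cost = 1.740 $/kg
  alloy Y: σ_y = 220.0 MPa, ρ = 1820 kg/m³, cost = 3.550 $/kg
  alloy V: σ_y = 83.00 MPa, ρ = 1110 kg/m³, cost = 2.866 $/kg
  alloy J: σ_y = 349.0 MPa, ρ = 1850 kg/m³, cost = 470.0 $/kg
  alloy L: σ_y = 46.50 MPa, ρ = 2240 kg/m³, cost = 6.600 $/kg
  alloy W: σ_y = 384.0 MPa, ρ = 1810 kg/m³, cost = 5.071 $/kg
  alloy W: M = 41.8 kN·m per $
  alloy Y: M = 34.1 kN·m per $
  alloy V: M = 26.1 kN·m per $
  alloy A: M = 10.4 kN·m per $
  alloy H: M = 5.95 kN·m per $
  alloy L: M = 3.15 kN·m per $
  alloy J: M = 0.401 kN·m per $
Alloy W ranks first.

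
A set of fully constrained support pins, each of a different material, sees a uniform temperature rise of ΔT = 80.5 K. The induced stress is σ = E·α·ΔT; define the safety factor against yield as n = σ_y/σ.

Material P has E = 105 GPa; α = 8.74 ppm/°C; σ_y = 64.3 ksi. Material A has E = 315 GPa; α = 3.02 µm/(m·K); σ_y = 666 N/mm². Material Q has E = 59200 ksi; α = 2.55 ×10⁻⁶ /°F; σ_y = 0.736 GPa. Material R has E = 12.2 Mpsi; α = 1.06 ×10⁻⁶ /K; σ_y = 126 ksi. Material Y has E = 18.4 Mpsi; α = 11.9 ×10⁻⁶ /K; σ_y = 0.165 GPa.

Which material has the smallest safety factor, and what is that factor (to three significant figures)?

material Y, n = 1.36

Per material, after unit conversion:
  material P: E = 105.0, α = 8.74, σ_y = 443.3 → σ = 73.9 MPa, n = 6.00
  material A: E = 315.0, α = 3.02, σ_y = 666.0 → σ = 76.6 MPa, n = 8.70
  material Q: E = 408.2, α = 4.59, σ_y = 736.0 → σ = 151 MPa, n = 4.88
  material R: E = 84.12, α = 1.06, σ_y = 868.7 → σ = 7.18 MPa, n = 121
  material Y: E = 126.9, α = 11.9, σ_y = 165.0 → σ = 122 MPa, n = 1.36
Smallest n: material Y with n = 1.36.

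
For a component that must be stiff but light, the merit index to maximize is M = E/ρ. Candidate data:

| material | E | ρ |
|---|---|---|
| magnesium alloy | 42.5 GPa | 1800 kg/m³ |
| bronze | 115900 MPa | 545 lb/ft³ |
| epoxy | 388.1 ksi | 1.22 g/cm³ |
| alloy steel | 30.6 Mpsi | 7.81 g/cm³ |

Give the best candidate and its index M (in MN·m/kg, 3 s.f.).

Putting every candidate on a common basis:
  magnesium alloy: E = 42.50 GPa, ρ = 1800 kg/m³
  bronze: E = 115.9 GPa, ρ = 8730 kg/m³
  epoxy: E = 2.676 GPa, ρ = 1220 kg/m³
  alloy steel: E = 211.0 GPa, ρ = 7810 kg/m³
  alloy steel: M = 27.0 MN·m/kg
  magnesium alloy: M = 23.6 MN·m/kg
  bronze: M = 13.3 MN·m/kg
  epoxy: M = 2.19 MN·m/kg
The maximum is for alloy steel.

alloy steel, M = 27.0 MN·m/kg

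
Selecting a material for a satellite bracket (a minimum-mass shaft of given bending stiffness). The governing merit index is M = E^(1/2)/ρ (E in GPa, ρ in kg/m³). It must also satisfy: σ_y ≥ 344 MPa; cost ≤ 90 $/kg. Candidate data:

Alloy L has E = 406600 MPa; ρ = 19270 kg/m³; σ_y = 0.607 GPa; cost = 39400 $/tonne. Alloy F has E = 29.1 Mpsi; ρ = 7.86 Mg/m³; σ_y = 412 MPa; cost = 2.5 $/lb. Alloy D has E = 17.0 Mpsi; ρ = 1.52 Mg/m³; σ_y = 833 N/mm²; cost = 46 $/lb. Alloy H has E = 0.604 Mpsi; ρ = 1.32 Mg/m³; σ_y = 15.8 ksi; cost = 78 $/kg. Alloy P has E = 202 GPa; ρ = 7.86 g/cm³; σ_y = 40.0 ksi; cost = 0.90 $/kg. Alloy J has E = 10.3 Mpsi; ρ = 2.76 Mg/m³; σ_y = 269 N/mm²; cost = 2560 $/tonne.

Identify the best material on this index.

alloy F

Screen on constraints: σ_y ≥ 344 MPa; cost ≤ 90 $/kg. Survivors: alloy L, alloy F.
Putting every candidate on a common basis:
  alloy L: E = 406.6 GPa, ρ = 19270 kg/m³
  alloy F: E = 200.6 GPa, ρ = 7860 kg/m³
  alloy F: M = 1.80×10⁻³
  alloy L: M = 1.05×10⁻³
Highest index: alloy F.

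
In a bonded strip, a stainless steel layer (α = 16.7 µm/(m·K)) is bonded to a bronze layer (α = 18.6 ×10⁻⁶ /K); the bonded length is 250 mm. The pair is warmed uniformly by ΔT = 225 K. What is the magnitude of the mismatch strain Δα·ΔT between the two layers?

Δα = |16.7 − 18.6|×10⁻⁶/K = 1.90×10⁻⁶/K.
Mismatch strain = Δα·ΔT = 1.90×10⁻⁶ × 225.0 = 4.28×10⁻⁴.

4.28×10⁻⁴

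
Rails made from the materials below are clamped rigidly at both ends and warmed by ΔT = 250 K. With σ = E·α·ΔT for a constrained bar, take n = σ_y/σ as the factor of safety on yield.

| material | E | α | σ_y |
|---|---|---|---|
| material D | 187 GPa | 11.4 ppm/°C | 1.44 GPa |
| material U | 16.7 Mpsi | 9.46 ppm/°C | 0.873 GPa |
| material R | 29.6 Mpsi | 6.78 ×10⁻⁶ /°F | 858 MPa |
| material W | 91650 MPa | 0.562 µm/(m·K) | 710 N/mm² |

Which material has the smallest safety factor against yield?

With everything in SI (GPa, ×10⁻⁶/K, MPa):
  material D: E = 187.0, α = 11.4, σ_y = 1440 → σ = 533 MPa, n = 2.70
  material U: E = 115.1, α = 9.46, σ_y = 873.0 → σ = 272 MPa, n = 3.21
  material R: E = 204.1, α = 12.2, σ_y = 858.0 → σ = 623 MPa, n = 1.38
  material W: E = 91.65, α = 0.562, σ_y = 710.0 → σ = 12.9 MPa, n = 55.1
The minimum is material R at n = 1.38.

material R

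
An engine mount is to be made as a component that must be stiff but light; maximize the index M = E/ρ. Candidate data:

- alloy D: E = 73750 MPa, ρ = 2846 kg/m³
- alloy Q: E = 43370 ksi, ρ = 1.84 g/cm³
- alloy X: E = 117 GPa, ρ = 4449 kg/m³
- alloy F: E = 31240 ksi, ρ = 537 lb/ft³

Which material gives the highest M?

alloy Q

Putting every candidate on a common basis:
  alloy D: E = 73.75 GPa, ρ = 2846 kg/m³
  alloy Q: E = 299.0 GPa, ρ = 1840 kg/m³
  alloy X: E = 117.0 GPa, ρ = 4449 kg/m³
  alloy F: E = 215.4 GPa, ρ = 8602 kg/m³
  alloy Q: M = 163 MN·m/kg
  alloy X: M = 26.3 MN·m/kg
  alloy D: M = 25.9 MN·m/kg
  alloy F: M = 25.0 MN·m/kg
Alloy Q has the largest M.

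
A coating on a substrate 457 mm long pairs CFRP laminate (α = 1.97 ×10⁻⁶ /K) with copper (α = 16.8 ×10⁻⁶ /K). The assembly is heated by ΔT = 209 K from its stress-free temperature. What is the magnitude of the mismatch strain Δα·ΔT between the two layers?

Δα = |1.97 − 16.8|×10⁻⁶/K = 14.8×10⁻⁶/K.
Mismatch strain = Δα·ΔT = 14.8×10⁻⁶ × 209.0 = 3.10×10⁻³.

3.10×10⁻³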